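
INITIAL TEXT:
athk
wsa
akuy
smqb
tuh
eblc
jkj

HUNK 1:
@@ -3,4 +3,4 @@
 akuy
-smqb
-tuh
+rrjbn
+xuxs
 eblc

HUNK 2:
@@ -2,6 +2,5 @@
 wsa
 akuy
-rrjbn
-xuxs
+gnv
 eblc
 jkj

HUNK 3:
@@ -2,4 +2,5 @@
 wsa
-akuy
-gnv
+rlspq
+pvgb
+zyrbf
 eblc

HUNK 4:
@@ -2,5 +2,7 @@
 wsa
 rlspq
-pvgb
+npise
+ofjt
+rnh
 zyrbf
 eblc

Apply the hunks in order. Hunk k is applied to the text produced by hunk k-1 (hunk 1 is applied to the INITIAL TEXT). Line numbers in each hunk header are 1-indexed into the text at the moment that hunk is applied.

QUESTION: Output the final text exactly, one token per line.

Answer: athk
wsa
rlspq
npise
ofjt
rnh
zyrbf
eblc
jkj

Derivation:
Hunk 1: at line 3 remove [smqb,tuh] add [rrjbn,xuxs] -> 7 lines: athk wsa akuy rrjbn xuxs eblc jkj
Hunk 2: at line 2 remove [rrjbn,xuxs] add [gnv] -> 6 lines: athk wsa akuy gnv eblc jkj
Hunk 3: at line 2 remove [akuy,gnv] add [rlspq,pvgb,zyrbf] -> 7 lines: athk wsa rlspq pvgb zyrbf eblc jkj
Hunk 4: at line 2 remove [pvgb] add [npise,ofjt,rnh] -> 9 lines: athk wsa rlspq npise ofjt rnh zyrbf eblc jkj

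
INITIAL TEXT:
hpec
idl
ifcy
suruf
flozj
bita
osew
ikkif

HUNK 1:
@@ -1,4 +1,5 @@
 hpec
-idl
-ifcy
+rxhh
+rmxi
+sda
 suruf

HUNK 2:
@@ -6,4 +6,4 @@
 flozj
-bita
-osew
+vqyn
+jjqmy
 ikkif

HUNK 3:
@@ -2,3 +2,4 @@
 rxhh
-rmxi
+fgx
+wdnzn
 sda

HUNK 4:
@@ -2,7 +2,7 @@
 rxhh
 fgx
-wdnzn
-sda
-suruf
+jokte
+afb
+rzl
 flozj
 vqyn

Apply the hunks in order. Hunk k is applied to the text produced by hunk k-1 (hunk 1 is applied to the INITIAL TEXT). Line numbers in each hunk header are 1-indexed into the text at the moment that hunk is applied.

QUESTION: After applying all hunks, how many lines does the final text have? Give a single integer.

Answer: 10

Derivation:
Hunk 1: at line 1 remove [idl,ifcy] add [rxhh,rmxi,sda] -> 9 lines: hpec rxhh rmxi sda suruf flozj bita osew ikkif
Hunk 2: at line 6 remove [bita,osew] add [vqyn,jjqmy] -> 9 lines: hpec rxhh rmxi sda suruf flozj vqyn jjqmy ikkif
Hunk 3: at line 2 remove [rmxi] add [fgx,wdnzn] -> 10 lines: hpec rxhh fgx wdnzn sda suruf flozj vqyn jjqmy ikkif
Hunk 4: at line 2 remove [wdnzn,sda,suruf] add [jokte,afb,rzl] -> 10 lines: hpec rxhh fgx jokte afb rzl flozj vqyn jjqmy ikkif
Final line count: 10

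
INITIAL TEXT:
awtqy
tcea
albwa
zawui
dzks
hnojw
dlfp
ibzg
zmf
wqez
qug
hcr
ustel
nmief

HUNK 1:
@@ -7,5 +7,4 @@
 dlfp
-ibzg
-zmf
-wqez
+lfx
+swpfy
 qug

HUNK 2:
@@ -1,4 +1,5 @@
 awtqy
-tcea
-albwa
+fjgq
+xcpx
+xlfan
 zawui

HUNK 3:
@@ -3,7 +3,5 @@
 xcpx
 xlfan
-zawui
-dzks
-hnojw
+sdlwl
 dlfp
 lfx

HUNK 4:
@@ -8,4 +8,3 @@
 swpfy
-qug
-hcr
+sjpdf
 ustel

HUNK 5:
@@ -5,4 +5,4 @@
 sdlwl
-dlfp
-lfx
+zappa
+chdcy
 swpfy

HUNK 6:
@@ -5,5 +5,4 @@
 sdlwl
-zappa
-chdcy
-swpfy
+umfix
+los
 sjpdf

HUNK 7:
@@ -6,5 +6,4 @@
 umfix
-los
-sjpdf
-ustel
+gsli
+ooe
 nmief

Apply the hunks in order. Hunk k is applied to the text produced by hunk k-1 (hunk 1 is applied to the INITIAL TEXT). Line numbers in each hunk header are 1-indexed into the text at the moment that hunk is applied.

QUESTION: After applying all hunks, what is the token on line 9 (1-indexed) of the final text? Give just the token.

Answer: nmief

Derivation:
Hunk 1: at line 7 remove [ibzg,zmf,wqez] add [lfx,swpfy] -> 13 lines: awtqy tcea albwa zawui dzks hnojw dlfp lfx swpfy qug hcr ustel nmief
Hunk 2: at line 1 remove [tcea,albwa] add [fjgq,xcpx,xlfan] -> 14 lines: awtqy fjgq xcpx xlfan zawui dzks hnojw dlfp lfx swpfy qug hcr ustel nmief
Hunk 3: at line 3 remove [zawui,dzks,hnojw] add [sdlwl] -> 12 lines: awtqy fjgq xcpx xlfan sdlwl dlfp lfx swpfy qug hcr ustel nmief
Hunk 4: at line 8 remove [qug,hcr] add [sjpdf] -> 11 lines: awtqy fjgq xcpx xlfan sdlwl dlfp lfx swpfy sjpdf ustel nmief
Hunk 5: at line 5 remove [dlfp,lfx] add [zappa,chdcy] -> 11 lines: awtqy fjgq xcpx xlfan sdlwl zappa chdcy swpfy sjpdf ustel nmief
Hunk 6: at line 5 remove [zappa,chdcy,swpfy] add [umfix,los] -> 10 lines: awtqy fjgq xcpx xlfan sdlwl umfix los sjpdf ustel nmief
Hunk 7: at line 6 remove [los,sjpdf,ustel] add [gsli,ooe] -> 9 lines: awtqy fjgq xcpx xlfan sdlwl umfix gsli ooe nmief
Final line 9: nmief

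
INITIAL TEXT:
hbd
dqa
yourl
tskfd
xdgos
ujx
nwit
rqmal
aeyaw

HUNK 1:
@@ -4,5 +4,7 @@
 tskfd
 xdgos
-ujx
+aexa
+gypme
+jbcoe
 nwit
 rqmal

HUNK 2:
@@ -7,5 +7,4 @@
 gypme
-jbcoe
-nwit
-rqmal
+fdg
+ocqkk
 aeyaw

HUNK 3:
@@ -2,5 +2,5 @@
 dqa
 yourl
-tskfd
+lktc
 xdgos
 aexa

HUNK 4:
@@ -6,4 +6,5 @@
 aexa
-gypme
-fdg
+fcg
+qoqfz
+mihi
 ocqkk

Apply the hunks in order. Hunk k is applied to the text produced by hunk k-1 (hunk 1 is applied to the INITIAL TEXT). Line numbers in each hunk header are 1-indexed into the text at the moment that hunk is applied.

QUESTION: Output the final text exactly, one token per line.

Hunk 1: at line 4 remove [ujx] add [aexa,gypme,jbcoe] -> 11 lines: hbd dqa yourl tskfd xdgos aexa gypme jbcoe nwit rqmal aeyaw
Hunk 2: at line 7 remove [jbcoe,nwit,rqmal] add [fdg,ocqkk] -> 10 lines: hbd dqa yourl tskfd xdgos aexa gypme fdg ocqkk aeyaw
Hunk 3: at line 2 remove [tskfd] add [lktc] -> 10 lines: hbd dqa yourl lktc xdgos aexa gypme fdg ocqkk aeyaw
Hunk 4: at line 6 remove [gypme,fdg] add [fcg,qoqfz,mihi] -> 11 lines: hbd dqa yourl lktc xdgos aexa fcg qoqfz mihi ocqkk aeyaw

Answer: hbd
dqa
yourl
lktc
xdgos
aexa
fcg
qoqfz
mihi
ocqkk
aeyaw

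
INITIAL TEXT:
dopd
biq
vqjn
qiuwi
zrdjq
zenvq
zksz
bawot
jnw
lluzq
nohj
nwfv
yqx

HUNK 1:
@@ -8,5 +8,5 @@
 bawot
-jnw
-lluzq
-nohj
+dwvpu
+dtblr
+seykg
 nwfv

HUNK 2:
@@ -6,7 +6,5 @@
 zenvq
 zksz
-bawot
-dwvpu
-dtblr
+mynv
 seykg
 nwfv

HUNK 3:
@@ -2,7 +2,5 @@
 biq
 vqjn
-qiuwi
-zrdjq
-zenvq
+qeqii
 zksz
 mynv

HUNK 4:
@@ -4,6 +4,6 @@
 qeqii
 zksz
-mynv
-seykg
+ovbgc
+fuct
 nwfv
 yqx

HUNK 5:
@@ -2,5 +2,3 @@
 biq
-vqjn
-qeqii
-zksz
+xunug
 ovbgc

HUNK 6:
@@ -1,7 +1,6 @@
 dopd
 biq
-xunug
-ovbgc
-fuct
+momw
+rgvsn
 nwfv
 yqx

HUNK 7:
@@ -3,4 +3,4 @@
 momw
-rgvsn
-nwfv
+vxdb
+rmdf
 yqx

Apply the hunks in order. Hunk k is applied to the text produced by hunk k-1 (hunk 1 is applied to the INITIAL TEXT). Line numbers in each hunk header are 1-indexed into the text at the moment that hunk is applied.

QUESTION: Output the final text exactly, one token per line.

Hunk 1: at line 8 remove [jnw,lluzq,nohj] add [dwvpu,dtblr,seykg] -> 13 lines: dopd biq vqjn qiuwi zrdjq zenvq zksz bawot dwvpu dtblr seykg nwfv yqx
Hunk 2: at line 6 remove [bawot,dwvpu,dtblr] add [mynv] -> 11 lines: dopd biq vqjn qiuwi zrdjq zenvq zksz mynv seykg nwfv yqx
Hunk 3: at line 2 remove [qiuwi,zrdjq,zenvq] add [qeqii] -> 9 lines: dopd biq vqjn qeqii zksz mynv seykg nwfv yqx
Hunk 4: at line 4 remove [mynv,seykg] add [ovbgc,fuct] -> 9 lines: dopd biq vqjn qeqii zksz ovbgc fuct nwfv yqx
Hunk 5: at line 2 remove [vqjn,qeqii,zksz] add [xunug] -> 7 lines: dopd biq xunug ovbgc fuct nwfv yqx
Hunk 6: at line 1 remove [xunug,ovbgc,fuct] add [momw,rgvsn] -> 6 lines: dopd biq momw rgvsn nwfv yqx
Hunk 7: at line 3 remove [rgvsn,nwfv] add [vxdb,rmdf] -> 6 lines: dopd biq momw vxdb rmdf yqx

Answer: dopd
biq
momw
vxdb
rmdf
yqx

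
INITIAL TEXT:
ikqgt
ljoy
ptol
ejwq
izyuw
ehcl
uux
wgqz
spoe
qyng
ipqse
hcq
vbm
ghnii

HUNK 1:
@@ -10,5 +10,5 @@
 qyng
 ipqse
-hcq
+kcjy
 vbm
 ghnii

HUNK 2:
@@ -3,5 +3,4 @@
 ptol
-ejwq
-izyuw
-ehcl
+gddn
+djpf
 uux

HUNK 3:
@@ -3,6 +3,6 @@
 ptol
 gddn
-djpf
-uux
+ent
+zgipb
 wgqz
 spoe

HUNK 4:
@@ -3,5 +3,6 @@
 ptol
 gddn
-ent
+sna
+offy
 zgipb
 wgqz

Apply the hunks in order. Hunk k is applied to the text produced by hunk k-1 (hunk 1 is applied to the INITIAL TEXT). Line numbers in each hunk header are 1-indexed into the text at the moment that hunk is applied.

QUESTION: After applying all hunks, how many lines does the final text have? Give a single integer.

Answer: 14

Derivation:
Hunk 1: at line 10 remove [hcq] add [kcjy] -> 14 lines: ikqgt ljoy ptol ejwq izyuw ehcl uux wgqz spoe qyng ipqse kcjy vbm ghnii
Hunk 2: at line 3 remove [ejwq,izyuw,ehcl] add [gddn,djpf] -> 13 lines: ikqgt ljoy ptol gddn djpf uux wgqz spoe qyng ipqse kcjy vbm ghnii
Hunk 3: at line 3 remove [djpf,uux] add [ent,zgipb] -> 13 lines: ikqgt ljoy ptol gddn ent zgipb wgqz spoe qyng ipqse kcjy vbm ghnii
Hunk 4: at line 3 remove [ent] add [sna,offy] -> 14 lines: ikqgt ljoy ptol gddn sna offy zgipb wgqz spoe qyng ipqse kcjy vbm ghnii
Final line count: 14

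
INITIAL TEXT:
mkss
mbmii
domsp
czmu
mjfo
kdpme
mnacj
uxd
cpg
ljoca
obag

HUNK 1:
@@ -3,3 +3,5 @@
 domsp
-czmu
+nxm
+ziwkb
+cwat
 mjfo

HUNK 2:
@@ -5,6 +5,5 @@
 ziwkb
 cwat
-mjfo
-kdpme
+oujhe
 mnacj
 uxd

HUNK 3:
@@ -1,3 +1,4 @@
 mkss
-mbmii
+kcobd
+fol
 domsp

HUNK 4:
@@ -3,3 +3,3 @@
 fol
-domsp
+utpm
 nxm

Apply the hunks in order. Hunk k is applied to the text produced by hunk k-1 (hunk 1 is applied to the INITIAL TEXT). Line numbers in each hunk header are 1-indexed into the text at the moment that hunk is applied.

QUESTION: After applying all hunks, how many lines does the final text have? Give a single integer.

Answer: 13

Derivation:
Hunk 1: at line 3 remove [czmu] add [nxm,ziwkb,cwat] -> 13 lines: mkss mbmii domsp nxm ziwkb cwat mjfo kdpme mnacj uxd cpg ljoca obag
Hunk 2: at line 5 remove [mjfo,kdpme] add [oujhe] -> 12 lines: mkss mbmii domsp nxm ziwkb cwat oujhe mnacj uxd cpg ljoca obag
Hunk 3: at line 1 remove [mbmii] add [kcobd,fol] -> 13 lines: mkss kcobd fol domsp nxm ziwkb cwat oujhe mnacj uxd cpg ljoca obag
Hunk 4: at line 3 remove [domsp] add [utpm] -> 13 lines: mkss kcobd fol utpm nxm ziwkb cwat oujhe mnacj uxd cpg ljoca obag
Final line count: 13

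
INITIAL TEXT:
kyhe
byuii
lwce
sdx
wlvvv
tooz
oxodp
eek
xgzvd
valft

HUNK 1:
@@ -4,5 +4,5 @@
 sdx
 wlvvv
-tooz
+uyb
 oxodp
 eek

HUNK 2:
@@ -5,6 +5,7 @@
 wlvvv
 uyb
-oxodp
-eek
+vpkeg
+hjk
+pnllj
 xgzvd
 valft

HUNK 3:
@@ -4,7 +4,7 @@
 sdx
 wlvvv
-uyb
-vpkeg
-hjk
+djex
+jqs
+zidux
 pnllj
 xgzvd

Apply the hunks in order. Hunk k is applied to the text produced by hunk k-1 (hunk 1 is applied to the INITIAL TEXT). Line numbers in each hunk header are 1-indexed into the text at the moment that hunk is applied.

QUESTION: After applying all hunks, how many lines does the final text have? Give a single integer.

Hunk 1: at line 4 remove [tooz] add [uyb] -> 10 lines: kyhe byuii lwce sdx wlvvv uyb oxodp eek xgzvd valft
Hunk 2: at line 5 remove [oxodp,eek] add [vpkeg,hjk,pnllj] -> 11 lines: kyhe byuii lwce sdx wlvvv uyb vpkeg hjk pnllj xgzvd valft
Hunk 3: at line 4 remove [uyb,vpkeg,hjk] add [djex,jqs,zidux] -> 11 lines: kyhe byuii lwce sdx wlvvv djex jqs zidux pnllj xgzvd valft
Final line count: 11

Answer: 11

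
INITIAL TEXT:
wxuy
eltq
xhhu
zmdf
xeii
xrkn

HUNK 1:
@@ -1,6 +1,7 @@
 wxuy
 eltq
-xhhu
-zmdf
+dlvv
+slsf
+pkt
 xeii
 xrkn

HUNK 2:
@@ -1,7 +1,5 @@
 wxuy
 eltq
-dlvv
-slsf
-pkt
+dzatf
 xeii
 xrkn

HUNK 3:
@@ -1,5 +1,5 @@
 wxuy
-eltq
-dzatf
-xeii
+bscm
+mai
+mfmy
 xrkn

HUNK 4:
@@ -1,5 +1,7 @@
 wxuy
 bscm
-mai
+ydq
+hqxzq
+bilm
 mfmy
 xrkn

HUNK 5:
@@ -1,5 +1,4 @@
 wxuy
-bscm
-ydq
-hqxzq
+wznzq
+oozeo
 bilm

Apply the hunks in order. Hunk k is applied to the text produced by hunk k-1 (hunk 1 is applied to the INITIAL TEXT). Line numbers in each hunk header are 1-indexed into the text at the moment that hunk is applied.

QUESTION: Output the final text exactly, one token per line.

Hunk 1: at line 1 remove [xhhu,zmdf] add [dlvv,slsf,pkt] -> 7 lines: wxuy eltq dlvv slsf pkt xeii xrkn
Hunk 2: at line 1 remove [dlvv,slsf,pkt] add [dzatf] -> 5 lines: wxuy eltq dzatf xeii xrkn
Hunk 3: at line 1 remove [eltq,dzatf,xeii] add [bscm,mai,mfmy] -> 5 lines: wxuy bscm mai mfmy xrkn
Hunk 4: at line 1 remove [mai] add [ydq,hqxzq,bilm] -> 7 lines: wxuy bscm ydq hqxzq bilm mfmy xrkn
Hunk 5: at line 1 remove [bscm,ydq,hqxzq] add [wznzq,oozeo] -> 6 lines: wxuy wznzq oozeo bilm mfmy xrkn

Answer: wxuy
wznzq
oozeo
bilm
mfmy
xrkn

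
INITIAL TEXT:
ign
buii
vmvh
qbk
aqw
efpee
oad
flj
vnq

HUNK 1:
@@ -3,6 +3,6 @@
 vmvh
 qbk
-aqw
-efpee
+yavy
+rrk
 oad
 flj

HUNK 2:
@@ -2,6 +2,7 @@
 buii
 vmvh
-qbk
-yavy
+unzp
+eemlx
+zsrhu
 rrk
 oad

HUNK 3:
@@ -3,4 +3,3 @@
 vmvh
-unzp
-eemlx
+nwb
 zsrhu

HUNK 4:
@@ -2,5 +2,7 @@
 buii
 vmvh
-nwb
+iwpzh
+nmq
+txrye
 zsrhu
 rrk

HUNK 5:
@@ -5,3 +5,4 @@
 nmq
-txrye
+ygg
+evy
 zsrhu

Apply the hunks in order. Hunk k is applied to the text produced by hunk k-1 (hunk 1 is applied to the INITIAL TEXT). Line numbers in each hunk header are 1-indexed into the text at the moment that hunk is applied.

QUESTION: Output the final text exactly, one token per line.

Hunk 1: at line 3 remove [aqw,efpee] add [yavy,rrk] -> 9 lines: ign buii vmvh qbk yavy rrk oad flj vnq
Hunk 2: at line 2 remove [qbk,yavy] add [unzp,eemlx,zsrhu] -> 10 lines: ign buii vmvh unzp eemlx zsrhu rrk oad flj vnq
Hunk 3: at line 3 remove [unzp,eemlx] add [nwb] -> 9 lines: ign buii vmvh nwb zsrhu rrk oad flj vnq
Hunk 4: at line 2 remove [nwb] add [iwpzh,nmq,txrye] -> 11 lines: ign buii vmvh iwpzh nmq txrye zsrhu rrk oad flj vnq
Hunk 5: at line 5 remove [txrye] add [ygg,evy] -> 12 lines: ign buii vmvh iwpzh nmq ygg evy zsrhu rrk oad flj vnq

Answer: ign
buii
vmvh
iwpzh
nmq
ygg
evy
zsrhu
rrk
oad
flj
vnq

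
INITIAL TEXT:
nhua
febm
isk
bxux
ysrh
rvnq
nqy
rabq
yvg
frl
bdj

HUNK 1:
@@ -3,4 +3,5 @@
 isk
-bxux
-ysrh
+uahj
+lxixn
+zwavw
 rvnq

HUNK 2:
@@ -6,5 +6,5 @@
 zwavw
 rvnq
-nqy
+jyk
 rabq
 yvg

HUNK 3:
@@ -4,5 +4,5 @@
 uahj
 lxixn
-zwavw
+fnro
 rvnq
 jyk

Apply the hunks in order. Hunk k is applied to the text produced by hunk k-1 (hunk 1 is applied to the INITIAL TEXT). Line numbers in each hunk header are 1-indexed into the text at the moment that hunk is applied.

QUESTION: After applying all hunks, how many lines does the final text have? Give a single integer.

Answer: 12

Derivation:
Hunk 1: at line 3 remove [bxux,ysrh] add [uahj,lxixn,zwavw] -> 12 lines: nhua febm isk uahj lxixn zwavw rvnq nqy rabq yvg frl bdj
Hunk 2: at line 6 remove [nqy] add [jyk] -> 12 lines: nhua febm isk uahj lxixn zwavw rvnq jyk rabq yvg frl bdj
Hunk 3: at line 4 remove [zwavw] add [fnro] -> 12 lines: nhua febm isk uahj lxixn fnro rvnq jyk rabq yvg frl bdj
Final line count: 12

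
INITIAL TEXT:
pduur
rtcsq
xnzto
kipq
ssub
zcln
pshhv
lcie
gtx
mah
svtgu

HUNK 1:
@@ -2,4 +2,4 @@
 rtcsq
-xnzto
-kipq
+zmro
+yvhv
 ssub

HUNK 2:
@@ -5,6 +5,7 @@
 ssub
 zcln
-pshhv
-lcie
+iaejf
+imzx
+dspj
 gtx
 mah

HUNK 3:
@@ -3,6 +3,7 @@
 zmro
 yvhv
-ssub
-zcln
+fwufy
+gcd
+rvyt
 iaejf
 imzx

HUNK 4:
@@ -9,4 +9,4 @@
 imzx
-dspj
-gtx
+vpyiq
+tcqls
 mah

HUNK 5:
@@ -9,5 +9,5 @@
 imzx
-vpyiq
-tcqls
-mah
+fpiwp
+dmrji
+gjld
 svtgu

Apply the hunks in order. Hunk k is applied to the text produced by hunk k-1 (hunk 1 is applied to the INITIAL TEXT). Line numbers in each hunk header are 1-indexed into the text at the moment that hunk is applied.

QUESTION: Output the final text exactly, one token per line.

Hunk 1: at line 2 remove [xnzto,kipq] add [zmro,yvhv] -> 11 lines: pduur rtcsq zmro yvhv ssub zcln pshhv lcie gtx mah svtgu
Hunk 2: at line 5 remove [pshhv,lcie] add [iaejf,imzx,dspj] -> 12 lines: pduur rtcsq zmro yvhv ssub zcln iaejf imzx dspj gtx mah svtgu
Hunk 3: at line 3 remove [ssub,zcln] add [fwufy,gcd,rvyt] -> 13 lines: pduur rtcsq zmro yvhv fwufy gcd rvyt iaejf imzx dspj gtx mah svtgu
Hunk 4: at line 9 remove [dspj,gtx] add [vpyiq,tcqls] -> 13 lines: pduur rtcsq zmro yvhv fwufy gcd rvyt iaejf imzx vpyiq tcqls mah svtgu
Hunk 5: at line 9 remove [vpyiq,tcqls,mah] add [fpiwp,dmrji,gjld] -> 13 lines: pduur rtcsq zmro yvhv fwufy gcd rvyt iaejf imzx fpiwp dmrji gjld svtgu

Answer: pduur
rtcsq
zmro
yvhv
fwufy
gcd
rvyt
iaejf
imzx
fpiwp
dmrji
gjld
svtgu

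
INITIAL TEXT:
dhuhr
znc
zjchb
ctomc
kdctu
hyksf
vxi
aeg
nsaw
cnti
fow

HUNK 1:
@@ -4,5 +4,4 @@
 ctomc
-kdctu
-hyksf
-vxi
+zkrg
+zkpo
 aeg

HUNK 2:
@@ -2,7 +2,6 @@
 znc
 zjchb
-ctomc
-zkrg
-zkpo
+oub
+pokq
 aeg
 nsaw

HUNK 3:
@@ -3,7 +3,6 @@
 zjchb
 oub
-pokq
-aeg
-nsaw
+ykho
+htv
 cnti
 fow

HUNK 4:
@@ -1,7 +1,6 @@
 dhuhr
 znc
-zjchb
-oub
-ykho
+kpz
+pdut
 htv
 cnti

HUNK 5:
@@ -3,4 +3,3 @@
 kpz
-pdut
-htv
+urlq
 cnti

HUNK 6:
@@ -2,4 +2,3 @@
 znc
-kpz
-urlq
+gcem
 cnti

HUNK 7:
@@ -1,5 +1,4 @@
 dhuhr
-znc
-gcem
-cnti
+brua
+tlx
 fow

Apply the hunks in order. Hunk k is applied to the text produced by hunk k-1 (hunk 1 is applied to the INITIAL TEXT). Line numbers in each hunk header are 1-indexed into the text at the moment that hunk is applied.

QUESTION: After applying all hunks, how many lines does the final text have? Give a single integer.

Hunk 1: at line 4 remove [kdctu,hyksf,vxi] add [zkrg,zkpo] -> 10 lines: dhuhr znc zjchb ctomc zkrg zkpo aeg nsaw cnti fow
Hunk 2: at line 2 remove [ctomc,zkrg,zkpo] add [oub,pokq] -> 9 lines: dhuhr znc zjchb oub pokq aeg nsaw cnti fow
Hunk 3: at line 3 remove [pokq,aeg,nsaw] add [ykho,htv] -> 8 lines: dhuhr znc zjchb oub ykho htv cnti fow
Hunk 4: at line 1 remove [zjchb,oub,ykho] add [kpz,pdut] -> 7 lines: dhuhr znc kpz pdut htv cnti fow
Hunk 5: at line 3 remove [pdut,htv] add [urlq] -> 6 lines: dhuhr znc kpz urlq cnti fow
Hunk 6: at line 2 remove [kpz,urlq] add [gcem] -> 5 lines: dhuhr znc gcem cnti fow
Hunk 7: at line 1 remove [znc,gcem,cnti] add [brua,tlx] -> 4 lines: dhuhr brua tlx fow
Final line count: 4

Answer: 4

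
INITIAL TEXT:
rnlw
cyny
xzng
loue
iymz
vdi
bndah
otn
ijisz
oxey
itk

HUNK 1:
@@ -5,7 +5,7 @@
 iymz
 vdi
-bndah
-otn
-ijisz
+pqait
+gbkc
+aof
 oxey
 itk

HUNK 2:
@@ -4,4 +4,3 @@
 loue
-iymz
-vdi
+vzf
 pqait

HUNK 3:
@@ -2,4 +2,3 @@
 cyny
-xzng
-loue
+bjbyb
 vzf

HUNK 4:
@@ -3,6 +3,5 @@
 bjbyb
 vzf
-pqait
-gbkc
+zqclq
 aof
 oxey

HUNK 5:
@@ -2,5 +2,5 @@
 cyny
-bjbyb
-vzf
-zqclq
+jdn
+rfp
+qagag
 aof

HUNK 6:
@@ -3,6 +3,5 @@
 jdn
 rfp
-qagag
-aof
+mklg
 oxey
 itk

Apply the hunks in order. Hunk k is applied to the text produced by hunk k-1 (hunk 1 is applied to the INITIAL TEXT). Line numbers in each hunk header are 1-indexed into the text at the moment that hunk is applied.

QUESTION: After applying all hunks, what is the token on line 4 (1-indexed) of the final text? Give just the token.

Answer: rfp

Derivation:
Hunk 1: at line 5 remove [bndah,otn,ijisz] add [pqait,gbkc,aof] -> 11 lines: rnlw cyny xzng loue iymz vdi pqait gbkc aof oxey itk
Hunk 2: at line 4 remove [iymz,vdi] add [vzf] -> 10 lines: rnlw cyny xzng loue vzf pqait gbkc aof oxey itk
Hunk 3: at line 2 remove [xzng,loue] add [bjbyb] -> 9 lines: rnlw cyny bjbyb vzf pqait gbkc aof oxey itk
Hunk 4: at line 3 remove [pqait,gbkc] add [zqclq] -> 8 lines: rnlw cyny bjbyb vzf zqclq aof oxey itk
Hunk 5: at line 2 remove [bjbyb,vzf,zqclq] add [jdn,rfp,qagag] -> 8 lines: rnlw cyny jdn rfp qagag aof oxey itk
Hunk 6: at line 3 remove [qagag,aof] add [mklg] -> 7 lines: rnlw cyny jdn rfp mklg oxey itk
Final line 4: rfp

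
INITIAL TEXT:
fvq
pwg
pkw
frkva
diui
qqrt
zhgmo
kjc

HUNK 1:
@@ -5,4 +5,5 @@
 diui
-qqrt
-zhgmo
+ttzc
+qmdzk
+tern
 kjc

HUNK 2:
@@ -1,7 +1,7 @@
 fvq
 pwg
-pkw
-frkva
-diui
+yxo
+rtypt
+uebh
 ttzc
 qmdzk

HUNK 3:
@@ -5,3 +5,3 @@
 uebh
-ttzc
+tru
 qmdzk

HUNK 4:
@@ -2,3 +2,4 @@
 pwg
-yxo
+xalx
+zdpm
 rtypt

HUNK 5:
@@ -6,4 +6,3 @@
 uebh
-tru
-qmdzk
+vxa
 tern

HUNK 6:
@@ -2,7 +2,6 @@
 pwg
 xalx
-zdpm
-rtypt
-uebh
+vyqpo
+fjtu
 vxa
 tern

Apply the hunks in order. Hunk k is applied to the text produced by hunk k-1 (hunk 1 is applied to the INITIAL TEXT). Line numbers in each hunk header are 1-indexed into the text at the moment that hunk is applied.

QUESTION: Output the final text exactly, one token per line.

Answer: fvq
pwg
xalx
vyqpo
fjtu
vxa
tern
kjc

Derivation:
Hunk 1: at line 5 remove [qqrt,zhgmo] add [ttzc,qmdzk,tern] -> 9 lines: fvq pwg pkw frkva diui ttzc qmdzk tern kjc
Hunk 2: at line 1 remove [pkw,frkva,diui] add [yxo,rtypt,uebh] -> 9 lines: fvq pwg yxo rtypt uebh ttzc qmdzk tern kjc
Hunk 3: at line 5 remove [ttzc] add [tru] -> 9 lines: fvq pwg yxo rtypt uebh tru qmdzk tern kjc
Hunk 4: at line 2 remove [yxo] add [xalx,zdpm] -> 10 lines: fvq pwg xalx zdpm rtypt uebh tru qmdzk tern kjc
Hunk 5: at line 6 remove [tru,qmdzk] add [vxa] -> 9 lines: fvq pwg xalx zdpm rtypt uebh vxa tern kjc
Hunk 6: at line 2 remove [zdpm,rtypt,uebh] add [vyqpo,fjtu] -> 8 lines: fvq pwg xalx vyqpo fjtu vxa tern kjc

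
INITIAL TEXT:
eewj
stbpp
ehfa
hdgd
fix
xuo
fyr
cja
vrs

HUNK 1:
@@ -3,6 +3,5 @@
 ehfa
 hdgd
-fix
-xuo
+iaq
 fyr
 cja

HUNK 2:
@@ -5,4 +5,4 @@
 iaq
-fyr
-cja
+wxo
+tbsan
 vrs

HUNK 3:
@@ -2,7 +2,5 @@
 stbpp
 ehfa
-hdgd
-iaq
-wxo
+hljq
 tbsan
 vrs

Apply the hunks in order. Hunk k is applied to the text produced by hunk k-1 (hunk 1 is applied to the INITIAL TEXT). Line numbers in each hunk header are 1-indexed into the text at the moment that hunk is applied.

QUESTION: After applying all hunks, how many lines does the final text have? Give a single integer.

Answer: 6

Derivation:
Hunk 1: at line 3 remove [fix,xuo] add [iaq] -> 8 lines: eewj stbpp ehfa hdgd iaq fyr cja vrs
Hunk 2: at line 5 remove [fyr,cja] add [wxo,tbsan] -> 8 lines: eewj stbpp ehfa hdgd iaq wxo tbsan vrs
Hunk 3: at line 2 remove [hdgd,iaq,wxo] add [hljq] -> 6 lines: eewj stbpp ehfa hljq tbsan vrs
Final line count: 6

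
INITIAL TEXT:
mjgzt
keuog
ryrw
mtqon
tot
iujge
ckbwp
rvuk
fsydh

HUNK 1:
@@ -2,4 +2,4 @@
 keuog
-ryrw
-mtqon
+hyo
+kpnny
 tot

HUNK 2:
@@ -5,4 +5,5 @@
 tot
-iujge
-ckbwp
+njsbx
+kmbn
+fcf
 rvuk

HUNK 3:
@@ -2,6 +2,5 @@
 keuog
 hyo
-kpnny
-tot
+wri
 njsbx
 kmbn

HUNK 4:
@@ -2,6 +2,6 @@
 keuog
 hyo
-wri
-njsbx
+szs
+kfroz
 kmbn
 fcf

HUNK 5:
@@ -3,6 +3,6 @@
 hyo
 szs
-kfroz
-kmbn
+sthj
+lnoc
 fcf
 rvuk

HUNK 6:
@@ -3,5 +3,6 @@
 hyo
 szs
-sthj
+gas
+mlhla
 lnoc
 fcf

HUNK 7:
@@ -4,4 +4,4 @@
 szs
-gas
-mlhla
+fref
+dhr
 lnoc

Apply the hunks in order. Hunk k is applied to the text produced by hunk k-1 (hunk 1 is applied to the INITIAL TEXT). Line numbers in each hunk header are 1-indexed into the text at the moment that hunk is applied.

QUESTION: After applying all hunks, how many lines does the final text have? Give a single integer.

Hunk 1: at line 2 remove [ryrw,mtqon] add [hyo,kpnny] -> 9 lines: mjgzt keuog hyo kpnny tot iujge ckbwp rvuk fsydh
Hunk 2: at line 5 remove [iujge,ckbwp] add [njsbx,kmbn,fcf] -> 10 lines: mjgzt keuog hyo kpnny tot njsbx kmbn fcf rvuk fsydh
Hunk 3: at line 2 remove [kpnny,tot] add [wri] -> 9 lines: mjgzt keuog hyo wri njsbx kmbn fcf rvuk fsydh
Hunk 4: at line 2 remove [wri,njsbx] add [szs,kfroz] -> 9 lines: mjgzt keuog hyo szs kfroz kmbn fcf rvuk fsydh
Hunk 5: at line 3 remove [kfroz,kmbn] add [sthj,lnoc] -> 9 lines: mjgzt keuog hyo szs sthj lnoc fcf rvuk fsydh
Hunk 6: at line 3 remove [sthj] add [gas,mlhla] -> 10 lines: mjgzt keuog hyo szs gas mlhla lnoc fcf rvuk fsydh
Hunk 7: at line 4 remove [gas,mlhla] add [fref,dhr] -> 10 lines: mjgzt keuog hyo szs fref dhr lnoc fcf rvuk fsydh
Final line count: 10

Answer: 10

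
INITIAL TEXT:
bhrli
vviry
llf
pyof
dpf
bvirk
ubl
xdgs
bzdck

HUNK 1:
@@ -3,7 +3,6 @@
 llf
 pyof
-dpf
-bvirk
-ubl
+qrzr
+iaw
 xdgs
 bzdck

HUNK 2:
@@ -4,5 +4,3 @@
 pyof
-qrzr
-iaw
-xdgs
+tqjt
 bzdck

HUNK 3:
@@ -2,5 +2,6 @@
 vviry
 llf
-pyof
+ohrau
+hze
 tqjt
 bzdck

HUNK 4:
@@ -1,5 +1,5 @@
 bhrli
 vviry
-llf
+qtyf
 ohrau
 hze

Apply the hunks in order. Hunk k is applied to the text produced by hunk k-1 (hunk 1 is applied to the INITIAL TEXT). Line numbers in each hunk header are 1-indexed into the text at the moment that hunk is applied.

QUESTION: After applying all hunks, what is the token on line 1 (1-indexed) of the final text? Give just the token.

Answer: bhrli

Derivation:
Hunk 1: at line 3 remove [dpf,bvirk,ubl] add [qrzr,iaw] -> 8 lines: bhrli vviry llf pyof qrzr iaw xdgs bzdck
Hunk 2: at line 4 remove [qrzr,iaw,xdgs] add [tqjt] -> 6 lines: bhrli vviry llf pyof tqjt bzdck
Hunk 3: at line 2 remove [pyof] add [ohrau,hze] -> 7 lines: bhrli vviry llf ohrau hze tqjt bzdck
Hunk 4: at line 1 remove [llf] add [qtyf] -> 7 lines: bhrli vviry qtyf ohrau hze tqjt bzdck
Final line 1: bhrli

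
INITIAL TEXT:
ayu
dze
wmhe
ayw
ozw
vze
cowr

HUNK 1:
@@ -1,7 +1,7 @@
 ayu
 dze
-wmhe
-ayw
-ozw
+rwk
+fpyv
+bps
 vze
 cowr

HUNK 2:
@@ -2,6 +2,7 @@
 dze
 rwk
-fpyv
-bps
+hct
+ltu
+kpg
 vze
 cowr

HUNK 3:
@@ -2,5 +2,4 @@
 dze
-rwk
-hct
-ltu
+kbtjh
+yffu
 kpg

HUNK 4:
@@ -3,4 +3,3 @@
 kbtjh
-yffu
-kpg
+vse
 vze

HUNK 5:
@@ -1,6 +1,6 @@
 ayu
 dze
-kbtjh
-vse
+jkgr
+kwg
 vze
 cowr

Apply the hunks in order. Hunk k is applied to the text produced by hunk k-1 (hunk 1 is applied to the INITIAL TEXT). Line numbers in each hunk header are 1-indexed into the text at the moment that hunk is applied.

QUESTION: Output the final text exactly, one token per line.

Hunk 1: at line 1 remove [wmhe,ayw,ozw] add [rwk,fpyv,bps] -> 7 lines: ayu dze rwk fpyv bps vze cowr
Hunk 2: at line 2 remove [fpyv,bps] add [hct,ltu,kpg] -> 8 lines: ayu dze rwk hct ltu kpg vze cowr
Hunk 3: at line 2 remove [rwk,hct,ltu] add [kbtjh,yffu] -> 7 lines: ayu dze kbtjh yffu kpg vze cowr
Hunk 4: at line 3 remove [yffu,kpg] add [vse] -> 6 lines: ayu dze kbtjh vse vze cowr
Hunk 5: at line 1 remove [kbtjh,vse] add [jkgr,kwg] -> 6 lines: ayu dze jkgr kwg vze cowr

Answer: ayu
dze
jkgr
kwg
vze
cowr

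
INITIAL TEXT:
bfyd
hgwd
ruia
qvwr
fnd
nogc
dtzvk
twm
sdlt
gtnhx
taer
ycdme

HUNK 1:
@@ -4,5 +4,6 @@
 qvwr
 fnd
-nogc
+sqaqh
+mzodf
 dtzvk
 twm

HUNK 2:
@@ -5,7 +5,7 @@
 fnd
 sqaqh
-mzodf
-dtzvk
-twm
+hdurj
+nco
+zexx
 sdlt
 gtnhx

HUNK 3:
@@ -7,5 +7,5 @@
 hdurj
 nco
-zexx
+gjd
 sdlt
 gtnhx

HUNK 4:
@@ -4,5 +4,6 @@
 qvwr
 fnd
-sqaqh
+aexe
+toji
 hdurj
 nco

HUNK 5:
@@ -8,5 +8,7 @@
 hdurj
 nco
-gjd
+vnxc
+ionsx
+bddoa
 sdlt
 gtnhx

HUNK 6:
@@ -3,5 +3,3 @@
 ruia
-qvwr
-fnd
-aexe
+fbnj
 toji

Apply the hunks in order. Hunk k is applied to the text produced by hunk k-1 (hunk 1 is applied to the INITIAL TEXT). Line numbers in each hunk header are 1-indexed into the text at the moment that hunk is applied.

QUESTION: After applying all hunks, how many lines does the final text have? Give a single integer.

Answer: 14

Derivation:
Hunk 1: at line 4 remove [nogc] add [sqaqh,mzodf] -> 13 lines: bfyd hgwd ruia qvwr fnd sqaqh mzodf dtzvk twm sdlt gtnhx taer ycdme
Hunk 2: at line 5 remove [mzodf,dtzvk,twm] add [hdurj,nco,zexx] -> 13 lines: bfyd hgwd ruia qvwr fnd sqaqh hdurj nco zexx sdlt gtnhx taer ycdme
Hunk 3: at line 7 remove [zexx] add [gjd] -> 13 lines: bfyd hgwd ruia qvwr fnd sqaqh hdurj nco gjd sdlt gtnhx taer ycdme
Hunk 4: at line 4 remove [sqaqh] add [aexe,toji] -> 14 lines: bfyd hgwd ruia qvwr fnd aexe toji hdurj nco gjd sdlt gtnhx taer ycdme
Hunk 5: at line 8 remove [gjd] add [vnxc,ionsx,bddoa] -> 16 lines: bfyd hgwd ruia qvwr fnd aexe toji hdurj nco vnxc ionsx bddoa sdlt gtnhx taer ycdme
Hunk 6: at line 3 remove [qvwr,fnd,aexe] add [fbnj] -> 14 lines: bfyd hgwd ruia fbnj toji hdurj nco vnxc ionsx bddoa sdlt gtnhx taer ycdme
Final line count: 14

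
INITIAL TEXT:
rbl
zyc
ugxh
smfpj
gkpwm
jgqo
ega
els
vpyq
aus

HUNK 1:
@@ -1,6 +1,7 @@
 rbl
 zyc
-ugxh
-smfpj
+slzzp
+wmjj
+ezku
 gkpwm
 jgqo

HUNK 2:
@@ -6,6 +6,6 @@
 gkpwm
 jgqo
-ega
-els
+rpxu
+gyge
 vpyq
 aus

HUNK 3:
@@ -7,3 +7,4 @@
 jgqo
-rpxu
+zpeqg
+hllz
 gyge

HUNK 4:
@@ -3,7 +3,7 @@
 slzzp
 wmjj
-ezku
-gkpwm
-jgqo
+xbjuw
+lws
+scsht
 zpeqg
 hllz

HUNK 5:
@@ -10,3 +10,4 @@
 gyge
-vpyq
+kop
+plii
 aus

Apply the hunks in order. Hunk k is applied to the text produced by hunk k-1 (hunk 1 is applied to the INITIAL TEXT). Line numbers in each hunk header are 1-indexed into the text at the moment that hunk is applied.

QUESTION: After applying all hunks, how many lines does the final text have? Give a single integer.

Hunk 1: at line 1 remove [ugxh,smfpj] add [slzzp,wmjj,ezku] -> 11 lines: rbl zyc slzzp wmjj ezku gkpwm jgqo ega els vpyq aus
Hunk 2: at line 6 remove [ega,els] add [rpxu,gyge] -> 11 lines: rbl zyc slzzp wmjj ezku gkpwm jgqo rpxu gyge vpyq aus
Hunk 3: at line 7 remove [rpxu] add [zpeqg,hllz] -> 12 lines: rbl zyc slzzp wmjj ezku gkpwm jgqo zpeqg hllz gyge vpyq aus
Hunk 4: at line 3 remove [ezku,gkpwm,jgqo] add [xbjuw,lws,scsht] -> 12 lines: rbl zyc slzzp wmjj xbjuw lws scsht zpeqg hllz gyge vpyq aus
Hunk 5: at line 10 remove [vpyq] add [kop,plii] -> 13 lines: rbl zyc slzzp wmjj xbjuw lws scsht zpeqg hllz gyge kop plii aus
Final line count: 13

Answer: 13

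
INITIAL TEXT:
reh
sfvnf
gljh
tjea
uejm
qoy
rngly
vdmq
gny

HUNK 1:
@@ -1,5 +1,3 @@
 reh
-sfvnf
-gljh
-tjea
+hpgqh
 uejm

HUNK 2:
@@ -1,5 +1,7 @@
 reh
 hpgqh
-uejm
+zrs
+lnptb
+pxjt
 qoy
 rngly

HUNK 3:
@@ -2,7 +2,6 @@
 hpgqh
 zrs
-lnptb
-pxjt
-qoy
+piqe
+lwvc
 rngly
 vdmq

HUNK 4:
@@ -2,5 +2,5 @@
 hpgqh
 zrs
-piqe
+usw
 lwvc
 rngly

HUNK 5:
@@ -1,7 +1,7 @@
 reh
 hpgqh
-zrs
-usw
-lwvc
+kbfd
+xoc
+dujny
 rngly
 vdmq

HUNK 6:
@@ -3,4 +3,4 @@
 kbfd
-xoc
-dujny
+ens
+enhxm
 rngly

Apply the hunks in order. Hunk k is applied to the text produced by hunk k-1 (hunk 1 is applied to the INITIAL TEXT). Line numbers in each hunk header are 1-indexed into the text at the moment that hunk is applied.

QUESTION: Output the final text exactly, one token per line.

Hunk 1: at line 1 remove [sfvnf,gljh,tjea] add [hpgqh] -> 7 lines: reh hpgqh uejm qoy rngly vdmq gny
Hunk 2: at line 1 remove [uejm] add [zrs,lnptb,pxjt] -> 9 lines: reh hpgqh zrs lnptb pxjt qoy rngly vdmq gny
Hunk 3: at line 2 remove [lnptb,pxjt,qoy] add [piqe,lwvc] -> 8 lines: reh hpgqh zrs piqe lwvc rngly vdmq gny
Hunk 4: at line 2 remove [piqe] add [usw] -> 8 lines: reh hpgqh zrs usw lwvc rngly vdmq gny
Hunk 5: at line 1 remove [zrs,usw,lwvc] add [kbfd,xoc,dujny] -> 8 lines: reh hpgqh kbfd xoc dujny rngly vdmq gny
Hunk 6: at line 3 remove [xoc,dujny] add [ens,enhxm] -> 8 lines: reh hpgqh kbfd ens enhxm rngly vdmq gny

Answer: reh
hpgqh
kbfd
ens
enhxm
rngly
vdmq
gny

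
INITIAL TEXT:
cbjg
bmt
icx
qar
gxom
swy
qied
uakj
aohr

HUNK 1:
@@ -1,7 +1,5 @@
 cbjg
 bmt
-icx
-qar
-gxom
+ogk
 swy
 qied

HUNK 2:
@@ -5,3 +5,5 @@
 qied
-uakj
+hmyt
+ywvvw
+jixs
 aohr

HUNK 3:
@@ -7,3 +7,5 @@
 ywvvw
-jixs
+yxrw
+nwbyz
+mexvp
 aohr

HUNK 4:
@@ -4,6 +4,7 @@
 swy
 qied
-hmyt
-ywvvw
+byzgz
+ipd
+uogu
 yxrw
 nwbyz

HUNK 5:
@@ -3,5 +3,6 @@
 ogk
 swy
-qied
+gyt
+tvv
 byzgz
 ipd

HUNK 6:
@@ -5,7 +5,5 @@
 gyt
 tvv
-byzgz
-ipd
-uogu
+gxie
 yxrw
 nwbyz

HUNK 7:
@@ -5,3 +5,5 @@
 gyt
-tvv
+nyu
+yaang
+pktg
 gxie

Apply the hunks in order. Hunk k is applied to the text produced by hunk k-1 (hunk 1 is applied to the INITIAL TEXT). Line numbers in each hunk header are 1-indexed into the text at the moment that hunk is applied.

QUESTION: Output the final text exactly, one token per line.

Answer: cbjg
bmt
ogk
swy
gyt
nyu
yaang
pktg
gxie
yxrw
nwbyz
mexvp
aohr

Derivation:
Hunk 1: at line 1 remove [icx,qar,gxom] add [ogk] -> 7 lines: cbjg bmt ogk swy qied uakj aohr
Hunk 2: at line 5 remove [uakj] add [hmyt,ywvvw,jixs] -> 9 lines: cbjg bmt ogk swy qied hmyt ywvvw jixs aohr
Hunk 3: at line 7 remove [jixs] add [yxrw,nwbyz,mexvp] -> 11 lines: cbjg bmt ogk swy qied hmyt ywvvw yxrw nwbyz mexvp aohr
Hunk 4: at line 4 remove [hmyt,ywvvw] add [byzgz,ipd,uogu] -> 12 lines: cbjg bmt ogk swy qied byzgz ipd uogu yxrw nwbyz mexvp aohr
Hunk 5: at line 3 remove [qied] add [gyt,tvv] -> 13 lines: cbjg bmt ogk swy gyt tvv byzgz ipd uogu yxrw nwbyz mexvp aohr
Hunk 6: at line 5 remove [byzgz,ipd,uogu] add [gxie] -> 11 lines: cbjg bmt ogk swy gyt tvv gxie yxrw nwbyz mexvp aohr
Hunk 7: at line 5 remove [tvv] add [nyu,yaang,pktg] -> 13 lines: cbjg bmt ogk swy gyt nyu yaang pktg gxie yxrw nwbyz mexvp aohr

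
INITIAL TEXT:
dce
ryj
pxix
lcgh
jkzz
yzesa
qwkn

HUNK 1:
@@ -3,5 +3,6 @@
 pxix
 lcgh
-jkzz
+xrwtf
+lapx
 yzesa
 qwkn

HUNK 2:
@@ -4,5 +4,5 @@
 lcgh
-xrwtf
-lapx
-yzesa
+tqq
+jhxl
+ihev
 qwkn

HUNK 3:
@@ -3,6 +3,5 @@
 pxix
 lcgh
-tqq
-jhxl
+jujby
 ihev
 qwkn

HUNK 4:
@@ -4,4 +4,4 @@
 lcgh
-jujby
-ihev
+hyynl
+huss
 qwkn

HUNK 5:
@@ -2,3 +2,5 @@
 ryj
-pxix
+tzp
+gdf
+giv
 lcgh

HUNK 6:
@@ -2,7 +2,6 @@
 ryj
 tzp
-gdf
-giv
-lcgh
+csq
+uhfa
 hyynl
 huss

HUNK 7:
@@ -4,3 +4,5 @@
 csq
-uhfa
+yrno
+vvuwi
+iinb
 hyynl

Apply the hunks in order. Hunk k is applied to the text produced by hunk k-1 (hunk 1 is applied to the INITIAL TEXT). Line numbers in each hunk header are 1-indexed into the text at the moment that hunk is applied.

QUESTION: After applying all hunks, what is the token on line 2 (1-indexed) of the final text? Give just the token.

Hunk 1: at line 3 remove [jkzz] add [xrwtf,lapx] -> 8 lines: dce ryj pxix lcgh xrwtf lapx yzesa qwkn
Hunk 2: at line 4 remove [xrwtf,lapx,yzesa] add [tqq,jhxl,ihev] -> 8 lines: dce ryj pxix lcgh tqq jhxl ihev qwkn
Hunk 3: at line 3 remove [tqq,jhxl] add [jujby] -> 7 lines: dce ryj pxix lcgh jujby ihev qwkn
Hunk 4: at line 4 remove [jujby,ihev] add [hyynl,huss] -> 7 lines: dce ryj pxix lcgh hyynl huss qwkn
Hunk 5: at line 2 remove [pxix] add [tzp,gdf,giv] -> 9 lines: dce ryj tzp gdf giv lcgh hyynl huss qwkn
Hunk 6: at line 2 remove [gdf,giv,lcgh] add [csq,uhfa] -> 8 lines: dce ryj tzp csq uhfa hyynl huss qwkn
Hunk 7: at line 4 remove [uhfa] add [yrno,vvuwi,iinb] -> 10 lines: dce ryj tzp csq yrno vvuwi iinb hyynl huss qwkn
Final line 2: ryj

Answer: ryj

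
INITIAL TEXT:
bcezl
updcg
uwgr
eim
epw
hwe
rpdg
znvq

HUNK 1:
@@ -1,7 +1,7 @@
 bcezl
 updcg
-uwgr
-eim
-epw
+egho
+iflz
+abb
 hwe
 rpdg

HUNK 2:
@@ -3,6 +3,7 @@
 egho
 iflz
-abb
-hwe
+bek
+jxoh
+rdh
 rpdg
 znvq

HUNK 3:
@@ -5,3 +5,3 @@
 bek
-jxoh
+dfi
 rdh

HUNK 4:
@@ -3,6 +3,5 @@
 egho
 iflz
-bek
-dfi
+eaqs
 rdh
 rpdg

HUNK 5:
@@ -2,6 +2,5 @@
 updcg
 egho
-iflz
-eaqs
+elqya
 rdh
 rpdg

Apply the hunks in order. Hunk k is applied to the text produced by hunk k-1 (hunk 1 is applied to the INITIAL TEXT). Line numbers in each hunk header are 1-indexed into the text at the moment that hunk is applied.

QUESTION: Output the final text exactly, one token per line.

Hunk 1: at line 1 remove [uwgr,eim,epw] add [egho,iflz,abb] -> 8 lines: bcezl updcg egho iflz abb hwe rpdg znvq
Hunk 2: at line 3 remove [abb,hwe] add [bek,jxoh,rdh] -> 9 lines: bcezl updcg egho iflz bek jxoh rdh rpdg znvq
Hunk 3: at line 5 remove [jxoh] add [dfi] -> 9 lines: bcezl updcg egho iflz bek dfi rdh rpdg znvq
Hunk 4: at line 3 remove [bek,dfi] add [eaqs] -> 8 lines: bcezl updcg egho iflz eaqs rdh rpdg znvq
Hunk 5: at line 2 remove [iflz,eaqs] add [elqya] -> 7 lines: bcezl updcg egho elqya rdh rpdg znvq

Answer: bcezl
updcg
egho
elqya
rdh
rpdg
znvq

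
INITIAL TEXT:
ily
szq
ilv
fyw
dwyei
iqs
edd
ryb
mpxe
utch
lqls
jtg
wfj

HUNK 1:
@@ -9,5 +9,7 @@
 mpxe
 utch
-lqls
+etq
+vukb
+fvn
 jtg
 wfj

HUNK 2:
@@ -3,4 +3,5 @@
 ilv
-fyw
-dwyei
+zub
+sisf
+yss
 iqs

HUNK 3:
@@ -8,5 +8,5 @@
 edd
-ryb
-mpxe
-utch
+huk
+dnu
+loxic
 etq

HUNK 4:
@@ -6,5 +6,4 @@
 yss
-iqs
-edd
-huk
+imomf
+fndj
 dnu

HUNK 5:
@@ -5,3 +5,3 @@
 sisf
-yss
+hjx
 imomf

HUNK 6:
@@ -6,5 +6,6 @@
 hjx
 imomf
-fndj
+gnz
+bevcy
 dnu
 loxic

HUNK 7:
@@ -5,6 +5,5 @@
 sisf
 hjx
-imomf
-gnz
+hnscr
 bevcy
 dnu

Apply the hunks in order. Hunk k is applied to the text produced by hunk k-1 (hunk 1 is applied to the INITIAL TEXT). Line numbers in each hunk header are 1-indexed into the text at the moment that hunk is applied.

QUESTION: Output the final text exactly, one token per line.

Answer: ily
szq
ilv
zub
sisf
hjx
hnscr
bevcy
dnu
loxic
etq
vukb
fvn
jtg
wfj

Derivation:
Hunk 1: at line 9 remove [lqls] add [etq,vukb,fvn] -> 15 lines: ily szq ilv fyw dwyei iqs edd ryb mpxe utch etq vukb fvn jtg wfj
Hunk 2: at line 3 remove [fyw,dwyei] add [zub,sisf,yss] -> 16 lines: ily szq ilv zub sisf yss iqs edd ryb mpxe utch etq vukb fvn jtg wfj
Hunk 3: at line 8 remove [ryb,mpxe,utch] add [huk,dnu,loxic] -> 16 lines: ily szq ilv zub sisf yss iqs edd huk dnu loxic etq vukb fvn jtg wfj
Hunk 4: at line 6 remove [iqs,edd,huk] add [imomf,fndj] -> 15 lines: ily szq ilv zub sisf yss imomf fndj dnu loxic etq vukb fvn jtg wfj
Hunk 5: at line 5 remove [yss] add [hjx] -> 15 lines: ily szq ilv zub sisf hjx imomf fndj dnu loxic etq vukb fvn jtg wfj
Hunk 6: at line 6 remove [fndj] add [gnz,bevcy] -> 16 lines: ily szq ilv zub sisf hjx imomf gnz bevcy dnu loxic etq vukb fvn jtg wfj
Hunk 7: at line 5 remove [imomf,gnz] add [hnscr] -> 15 lines: ily szq ilv zub sisf hjx hnscr bevcy dnu loxic etq vukb fvn jtg wfj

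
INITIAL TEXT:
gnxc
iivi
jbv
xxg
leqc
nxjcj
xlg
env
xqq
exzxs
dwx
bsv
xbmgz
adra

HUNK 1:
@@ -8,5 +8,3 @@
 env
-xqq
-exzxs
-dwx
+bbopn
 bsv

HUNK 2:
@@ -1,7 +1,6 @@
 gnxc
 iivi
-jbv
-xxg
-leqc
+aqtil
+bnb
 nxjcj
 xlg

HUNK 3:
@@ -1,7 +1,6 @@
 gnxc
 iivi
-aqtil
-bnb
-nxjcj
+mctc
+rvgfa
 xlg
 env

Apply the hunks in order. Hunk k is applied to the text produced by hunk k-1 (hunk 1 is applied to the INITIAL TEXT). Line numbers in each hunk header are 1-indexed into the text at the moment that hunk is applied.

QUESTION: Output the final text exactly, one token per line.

Answer: gnxc
iivi
mctc
rvgfa
xlg
env
bbopn
bsv
xbmgz
adra

Derivation:
Hunk 1: at line 8 remove [xqq,exzxs,dwx] add [bbopn] -> 12 lines: gnxc iivi jbv xxg leqc nxjcj xlg env bbopn bsv xbmgz adra
Hunk 2: at line 1 remove [jbv,xxg,leqc] add [aqtil,bnb] -> 11 lines: gnxc iivi aqtil bnb nxjcj xlg env bbopn bsv xbmgz adra
Hunk 3: at line 1 remove [aqtil,bnb,nxjcj] add [mctc,rvgfa] -> 10 lines: gnxc iivi mctc rvgfa xlg env bbopn bsv xbmgz adra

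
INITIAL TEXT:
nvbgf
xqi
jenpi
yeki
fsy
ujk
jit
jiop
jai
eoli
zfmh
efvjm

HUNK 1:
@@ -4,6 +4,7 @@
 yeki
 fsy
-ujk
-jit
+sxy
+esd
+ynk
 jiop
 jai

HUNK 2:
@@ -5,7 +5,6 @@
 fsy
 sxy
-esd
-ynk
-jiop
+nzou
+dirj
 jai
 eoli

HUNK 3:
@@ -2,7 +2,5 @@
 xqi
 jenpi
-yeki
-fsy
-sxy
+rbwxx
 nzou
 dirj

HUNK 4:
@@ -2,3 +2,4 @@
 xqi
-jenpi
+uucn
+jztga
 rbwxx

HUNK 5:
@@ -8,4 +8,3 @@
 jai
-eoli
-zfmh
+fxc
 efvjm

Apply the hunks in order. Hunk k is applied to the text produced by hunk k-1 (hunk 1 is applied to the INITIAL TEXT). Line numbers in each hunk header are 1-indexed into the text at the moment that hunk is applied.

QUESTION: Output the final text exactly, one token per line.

Answer: nvbgf
xqi
uucn
jztga
rbwxx
nzou
dirj
jai
fxc
efvjm

Derivation:
Hunk 1: at line 4 remove [ujk,jit] add [sxy,esd,ynk] -> 13 lines: nvbgf xqi jenpi yeki fsy sxy esd ynk jiop jai eoli zfmh efvjm
Hunk 2: at line 5 remove [esd,ynk,jiop] add [nzou,dirj] -> 12 lines: nvbgf xqi jenpi yeki fsy sxy nzou dirj jai eoli zfmh efvjm
Hunk 3: at line 2 remove [yeki,fsy,sxy] add [rbwxx] -> 10 lines: nvbgf xqi jenpi rbwxx nzou dirj jai eoli zfmh efvjm
Hunk 4: at line 2 remove [jenpi] add [uucn,jztga] -> 11 lines: nvbgf xqi uucn jztga rbwxx nzou dirj jai eoli zfmh efvjm
Hunk 5: at line 8 remove [eoli,zfmh] add [fxc] -> 10 lines: nvbgf xqi uucn jztga rbwxx nzou dirj jai fxc efvjm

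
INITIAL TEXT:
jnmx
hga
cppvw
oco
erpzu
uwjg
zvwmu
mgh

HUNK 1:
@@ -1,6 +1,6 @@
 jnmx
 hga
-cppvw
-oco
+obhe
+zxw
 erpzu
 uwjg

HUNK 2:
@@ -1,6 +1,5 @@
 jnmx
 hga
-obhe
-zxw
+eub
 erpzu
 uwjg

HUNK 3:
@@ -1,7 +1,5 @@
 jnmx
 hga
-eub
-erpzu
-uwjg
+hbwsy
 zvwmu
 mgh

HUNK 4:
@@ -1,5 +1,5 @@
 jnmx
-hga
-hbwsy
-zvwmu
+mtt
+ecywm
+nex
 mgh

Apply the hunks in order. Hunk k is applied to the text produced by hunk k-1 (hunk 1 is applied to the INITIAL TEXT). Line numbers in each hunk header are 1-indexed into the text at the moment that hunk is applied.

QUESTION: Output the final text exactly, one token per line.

Answer: jnmx
mtt
ecywm
nex
mgh

Derivation:
Hunk 1: at line 1 remove [cppvw,oco] add [obhe,zxw] -> 8 lines: jnmx hga obhe zxw erpzu uwjg zvwmu mgh
Hunk 2: at line 1 remove [obhe,zxw] add [eub] -> 7 lines: jnmx hga eub erpzu uwjg zvwmu mgh
Hunk 3: at line 1 remove [eub,erpzu,uwjg] add [hbwsy] -> 5 lines: jnmx hga hbwsy zvwmu mgh
Hunk 4: at line 1 remove [hga,hbwsy,zvwmu] add [mtt,ecywm,nex] -> 5 lines: jnmx mtt ecywm nex mgh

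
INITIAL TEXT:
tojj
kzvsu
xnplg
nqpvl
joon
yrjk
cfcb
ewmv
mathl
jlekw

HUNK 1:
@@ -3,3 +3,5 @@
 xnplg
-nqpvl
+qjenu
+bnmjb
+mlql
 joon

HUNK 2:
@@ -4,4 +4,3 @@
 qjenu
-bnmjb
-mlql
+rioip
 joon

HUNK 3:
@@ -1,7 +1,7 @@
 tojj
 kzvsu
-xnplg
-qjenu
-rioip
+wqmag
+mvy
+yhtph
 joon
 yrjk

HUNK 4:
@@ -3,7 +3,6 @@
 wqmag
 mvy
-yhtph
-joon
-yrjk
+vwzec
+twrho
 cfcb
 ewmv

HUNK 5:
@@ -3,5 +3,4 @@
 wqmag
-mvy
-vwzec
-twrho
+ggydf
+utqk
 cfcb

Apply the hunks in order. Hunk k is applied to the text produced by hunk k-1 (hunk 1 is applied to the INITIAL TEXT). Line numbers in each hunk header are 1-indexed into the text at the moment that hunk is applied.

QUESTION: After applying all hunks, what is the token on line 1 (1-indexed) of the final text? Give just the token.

Hunk 1: at line 3 remove [nqpvl] add [qjenu,bnmjb,mlql] -> 12 lines: tojj kzvsu xnplg qjenu bnmjb mlql joon yrjk cfcb ewmv mathl jlekw
Hunk 2: at line 4 remove [bnmjb,mlql] add [rioip] -> 11 lines: tojj kzvsu xnplg qjenu rioip joon yrjk cfcb ewmv mathl jlekw
Hunk 3: at line 1 remove [xnplg,qjenu,rioip] add [wqmag,mvy,yhtph] -> 11 lines: tojj kzvsu wqmag mvy yhtph joon yrjk cfcb ewmv mathl jlekw
Hunk 4: at line 3 remove [yhtph,joon,yrjk] add [vwzec,twrho] -> 10 lines: tojj kzvsu wqmag mvy vwzec twrho cfcb ewmv mathl jlekw
Hunk 5: at line 3 remove [mvy,vwzec,twrho] add [ggydf,utqk] -> 9 lines: tojj kzvsu wqmag ggydf utqk cfcb ewmv mathl jlekw
Final line 1: tojj

Answer: tojj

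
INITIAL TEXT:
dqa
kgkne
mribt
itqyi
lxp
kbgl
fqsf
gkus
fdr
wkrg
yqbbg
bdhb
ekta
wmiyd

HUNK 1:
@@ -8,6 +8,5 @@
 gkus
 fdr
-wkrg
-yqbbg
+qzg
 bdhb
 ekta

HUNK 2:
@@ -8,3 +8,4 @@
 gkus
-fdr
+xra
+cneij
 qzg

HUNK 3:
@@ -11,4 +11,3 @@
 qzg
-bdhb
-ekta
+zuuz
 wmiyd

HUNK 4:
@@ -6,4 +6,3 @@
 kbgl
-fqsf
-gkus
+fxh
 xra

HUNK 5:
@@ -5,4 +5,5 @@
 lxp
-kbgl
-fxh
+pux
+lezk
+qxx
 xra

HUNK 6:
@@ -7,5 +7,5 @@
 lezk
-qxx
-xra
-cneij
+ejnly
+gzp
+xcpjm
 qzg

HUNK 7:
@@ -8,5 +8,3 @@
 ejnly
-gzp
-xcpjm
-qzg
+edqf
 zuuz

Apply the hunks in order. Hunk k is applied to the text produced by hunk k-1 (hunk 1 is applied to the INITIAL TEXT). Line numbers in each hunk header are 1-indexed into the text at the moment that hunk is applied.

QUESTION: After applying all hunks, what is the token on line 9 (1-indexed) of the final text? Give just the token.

Hunk 1: at line 8 remove [wkrg,yqbbg] add [qzg] -> 13 lines: dqa kgkne mribt itqyi lxp kbgl fqsf gkus fdr qzg bdhb ekta wmiyd
Hunk 2: at line 8 remove [fdr] add [xra,cneij] -> 14 lines: dqa kgkne mribt itqyi lxp kbgl fqsf gkus xra cneij qzg bdhb ekta wmiyd
Hunk 3: at line 11 remove [bdhb,ekta] add [zuuz] -> 13 lines: dqa kgkne mribt itqyi lxp kbgl fqsf gkus xra cneij qzg zuuz wmiyd
Hunk 4: at line 6 remove [fqsf,gkus] add [fxh] -> 12 lines: dqa kgkne mribt itqyi lxp kbgl fxh xra cneij qzg zuuz wmiyd
Hunk 5: at line 5 remove [kbgl,fxh] add [pux,lezk,qxx] -> 13 lines: dqa kgkne mribt itqyi lxp pux lezk qxx xra cneij qzg zuuz wmiyd
Hunk 6: at line 7 remove [qxx,xra,cneij] add [ejnly,gzp,xcpjm] -> 13 lines: dqa kgkne mribt itqyi lxp pux lezk ejnly gzp xcpjm qzg zuuz wmiyd
Hunk 7: at line 8 remove [gzp,xcpjm,qzg] add [edqf] -> 11 lines: dqa kgkne mribt itqyi lxp pux lezk ejnly edqf zuuz wmiyd
Final line 9: edqf

Answer: edqf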